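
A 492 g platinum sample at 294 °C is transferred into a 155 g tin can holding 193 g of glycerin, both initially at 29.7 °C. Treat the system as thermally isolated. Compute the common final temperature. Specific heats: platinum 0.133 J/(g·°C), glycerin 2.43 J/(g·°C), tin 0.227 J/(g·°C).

Conservation of energy gives ΣQ = 0:
492×0.133×(T − 294) + 193×2.43×(T − 29.7) + 155×0.227×(T − 29.7) = 0
65.44(T − 294) + 468.99(T − 29.7) + 35.19(T − 29.7) = 0
(65.44 + 468.99 + 35.19) T = 65.44×294 + 468.99×29.7 + 35.19×29.7
T ≈ 60.06 °C

T_f ≈ 60.1 °C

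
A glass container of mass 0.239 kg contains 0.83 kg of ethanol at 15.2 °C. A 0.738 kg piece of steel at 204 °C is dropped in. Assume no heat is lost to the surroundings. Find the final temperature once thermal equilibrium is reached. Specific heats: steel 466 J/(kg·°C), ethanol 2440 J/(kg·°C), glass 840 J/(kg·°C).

T_f ≈ 40.5 °C

Taking heat into each body as positive, Σ m c ΔT = 0:
0.738*466*(T − 204) + 0.83*2440*(T − 15.2) + 0.239*840*(T − 15.2) = 0
(343.91 + 2025.2 + 200.76) T = 343.91*204 + 2025.2*15.2 + 200.76*15.2
T ≈ 40.47 °C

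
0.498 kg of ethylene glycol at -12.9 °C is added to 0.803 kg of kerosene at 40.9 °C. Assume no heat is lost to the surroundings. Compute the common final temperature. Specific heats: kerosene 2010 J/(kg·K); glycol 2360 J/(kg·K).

Let T be the final temperature. ΣQ_i = 0:
0.803*2010*(T − 40.9) + 0.498*2360*(T − (-12.9)) = 0
2789.3 T = 50853
T = 50853 / 2789.3 = 18.2 °C

T_f ≈ 18.2 °C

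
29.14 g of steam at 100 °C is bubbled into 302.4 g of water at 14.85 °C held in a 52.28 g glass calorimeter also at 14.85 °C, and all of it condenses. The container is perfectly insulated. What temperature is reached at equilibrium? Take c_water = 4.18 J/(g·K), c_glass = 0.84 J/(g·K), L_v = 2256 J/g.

Setting the total heat transfer to zero:
steam→water at 100 °C releases m L_v = 29.14·2256 = 65740
  condensate cools 100→T: 29.14·4.18·(T − 100) = 121.81(T − 100)
  water warms: 302.4·4.18·(T − 14.85) = 1264(T − 14.85)
  glass cup: 52.28·0.84·(T − 14.85) = 43.92(T − 14.85)
1429.8 T = 65740 + 12181 + 19423 = 97343
T ≈ 68.08 °C — below 100 °C, confirming all the steam condensed.

T_f ≈ 68.1 °C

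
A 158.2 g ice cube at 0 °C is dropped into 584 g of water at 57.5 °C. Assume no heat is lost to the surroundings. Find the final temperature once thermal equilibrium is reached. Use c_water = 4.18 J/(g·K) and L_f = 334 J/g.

Let T be the final temperature. ΣQ_i = 0:
melt ice: 158.2×334 = 52839; meltwater 0→T: 158.2×4.18×T = 661.28 T; water cools: 584×4.18×(T − 57.5) = 2441.1(T − 57.5)
3102.4 T = 140364 − 52839 = 87526
T ≈ 28.21 °C (positive, so assuming full melt was valid).

T_f ≈ 28.2 °C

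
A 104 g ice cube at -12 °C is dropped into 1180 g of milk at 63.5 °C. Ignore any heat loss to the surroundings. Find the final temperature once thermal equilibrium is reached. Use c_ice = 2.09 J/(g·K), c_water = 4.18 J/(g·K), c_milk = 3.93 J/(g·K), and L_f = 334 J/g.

T_f ≈ 50.7 °C

Energy conservation, ΣQ = 0:
ice -12→0 °C: 104·2.09·12 = 2608.3
  fusion: m_ice L_f = 104·334 = 34736
  warm the meltwater: 434.72 T
  milk: 4637.4(T − 63.5)
5072.1 T = 294475 − 37344 = 257131
T ≈ 50.69 °C — above 0 °C, consistent with complete melting.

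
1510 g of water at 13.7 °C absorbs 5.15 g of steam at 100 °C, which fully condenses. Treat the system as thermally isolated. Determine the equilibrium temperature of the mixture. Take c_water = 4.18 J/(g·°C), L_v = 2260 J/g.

Sum of m c ΔT and latent-heat terms is zero:
latent heat released on condensation: 5.15·2260 = 11639; condensate cools 100→T: 5.15·4.18·(T − 100) = 21.53(T − 100); water warms: 1510·4.18·(T − 13.7) = 6311.8(T − 13.7)
6333.3 T = 11639 + 2152.7 + 86472 = 100263
T ≈ 15.83 °C, under the boiling point, so the assumption holds.

T_f ≈ 15.8 °C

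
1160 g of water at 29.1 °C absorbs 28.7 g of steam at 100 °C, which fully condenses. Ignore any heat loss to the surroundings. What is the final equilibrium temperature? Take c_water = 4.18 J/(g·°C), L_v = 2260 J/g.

Setting the total heat transfer to zero:
latent heat released on condensation: 28.7×2260 = 64862; condensed water 100 °C→T: 119.97(T − 100); original water: 4848.8(T − 29.1)
4968.8 T = 64862 + 11997 + 141100 = 217959
T ≈ 43.87 °C — below 100 °C, confirming all the steam condensed.

T_f ≈ 43.9 °C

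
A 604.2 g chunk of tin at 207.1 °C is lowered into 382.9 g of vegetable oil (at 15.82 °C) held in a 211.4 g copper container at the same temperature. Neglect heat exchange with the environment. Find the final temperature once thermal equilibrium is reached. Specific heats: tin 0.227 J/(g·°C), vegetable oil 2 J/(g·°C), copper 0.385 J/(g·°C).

T_f = Σ m_i c_i T_i / Σ m_i c_i:
T_f = (137.15·207.1 + 765.8·15.82 + 81.39·15.82) / (137.15 + 765.8 + 81.39)
    = 41807 / 984.34 ≈ 42.47 °C

T_f ≈ 42.5 °C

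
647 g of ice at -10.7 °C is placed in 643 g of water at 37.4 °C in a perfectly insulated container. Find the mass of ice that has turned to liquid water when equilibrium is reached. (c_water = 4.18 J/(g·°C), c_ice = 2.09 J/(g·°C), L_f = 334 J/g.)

Heat available from the water dropping to 0 °C: 643×4.18×37.4 = 100521 J.
Warming the ice to 0 °C takes 647×2.09×10.7 = 14469 J, leaving 86053 J for melting.
Fully melting the ice requires m_ice L_f = 647×334 = 216098 J.
86053 J < 216098 J, so only part of the ice melts and the system sits at 0 °C.
Mass melted = 86053/334 ≈ 257.6 g.

m_melted ≈ 258 g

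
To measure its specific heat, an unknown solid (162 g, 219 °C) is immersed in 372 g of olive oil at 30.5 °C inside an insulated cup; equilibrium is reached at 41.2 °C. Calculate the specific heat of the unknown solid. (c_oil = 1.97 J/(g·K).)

m_s c (T_s − T_f) = m_oil c_oil (T_f − T_0):
162·c·(219 − 41.2) = 372·1.97·(41.2 − 30.5)
28804 c = 7841.4  ⇒  c ≈ 0.2722 J/(g·K)

c ≈ 0.272 J/(g·K)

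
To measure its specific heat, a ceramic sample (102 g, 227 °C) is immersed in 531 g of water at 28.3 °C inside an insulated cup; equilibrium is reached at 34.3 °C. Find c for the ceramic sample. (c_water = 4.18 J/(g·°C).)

m_s c (T_s − T_f) = m_water c_water (T_f − T_0):
102·c·(227 − 34.3) = 531·4.18·(34.3 − 28.3)
19655 c = 13317  ⇒  c ≈ 0.6775 J/(g·°C)

c ≈ 0.678 J/(g·°C)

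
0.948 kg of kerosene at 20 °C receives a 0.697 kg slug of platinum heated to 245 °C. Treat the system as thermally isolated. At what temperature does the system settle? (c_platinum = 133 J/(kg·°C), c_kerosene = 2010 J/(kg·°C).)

T_f ≈ 30.4 °C

Net heat exchanged in the isolated system is zero:
0.697×133×(T − 245) + 0.948×2010×(T − 20) = 0
92.7(T − 245) + 1905.5(T − 20) = 0
(92.7 + 1905.5) T = 92.7×245 + 1905.5×20
T = 60821 / 1998.2 = 30.4 °C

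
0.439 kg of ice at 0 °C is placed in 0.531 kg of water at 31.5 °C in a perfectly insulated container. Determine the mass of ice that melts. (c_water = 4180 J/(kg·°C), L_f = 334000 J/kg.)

m_melted ≈ 0.209 kg

Cooling the water to 0 °C releases 0.531×4180×31.5 = 69917 J.
Fully melting the ice requires m_ice L_f = 0.439×334000 = 146626 J.
That's not enough to melt it all — equilibrium is at 0 °C with ice remaining.
m_melt = 69917 / L_f = 0.2093 kg.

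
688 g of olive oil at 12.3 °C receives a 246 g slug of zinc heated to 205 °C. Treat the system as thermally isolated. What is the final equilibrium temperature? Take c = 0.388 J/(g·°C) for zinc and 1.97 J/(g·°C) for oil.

T_f ≈ 25.0 °C

|Q_zinc| = |Q_oil|:
246·0.388·(205 − T) = 688·1.97·(T − 12.3)
95.45(205 − T) = 1355.4(T − 12.3)
1450.8 T = 36238  ⇒  T ≈ 24.98 °C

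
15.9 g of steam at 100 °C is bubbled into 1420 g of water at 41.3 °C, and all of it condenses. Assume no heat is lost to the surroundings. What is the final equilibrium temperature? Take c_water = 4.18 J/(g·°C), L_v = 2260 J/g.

Energy balance with sensible and latent terms:
latent heat released on condensation: 15.9·2260 = 35934
  condensed water 100 °C→T: 66.46(T − 100)
  water warms: 1420·4.18·(T − 41.3) = 5935.6(T − 41.3)
6002.1 T = 35934 + 6646.2 + 245140 = 287720
T ≈ 47.94 °C (< 100 °C, so full condensation is consistent).

T_f ≈ 47.9 °C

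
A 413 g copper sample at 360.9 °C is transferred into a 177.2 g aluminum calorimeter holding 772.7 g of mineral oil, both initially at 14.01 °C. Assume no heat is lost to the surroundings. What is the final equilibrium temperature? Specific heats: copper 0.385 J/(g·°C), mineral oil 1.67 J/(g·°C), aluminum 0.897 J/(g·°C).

T_f is the heat-capacity-weighted average of the initial temperatures:
T_f = (159·360.9 + 1290.4·14.01 + 158.95·14.01) / (159 + 1290.4 + 158.95)
    = 77690 / 1608.4 ≈ 48.30 °C

T_f ≈ 48.3 °C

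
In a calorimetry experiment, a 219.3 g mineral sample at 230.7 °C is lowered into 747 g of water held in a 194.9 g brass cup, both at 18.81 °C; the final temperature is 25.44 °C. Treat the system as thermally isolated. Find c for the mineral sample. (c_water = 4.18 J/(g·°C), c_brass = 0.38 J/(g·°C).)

Taking heat into each body as positive, Σ m c ΔT = 0:
219.3×c×(25.44 − 230.7) + 747×4.18×(25.44 − 18.81) + 194.9×0.38×(25.44 − 18.81) = 0
-45014 c = -21193
c = -21193/-45014 ≈ 0.4708 J/(g·°C)

c ≈ 0.471 J/(g·°C)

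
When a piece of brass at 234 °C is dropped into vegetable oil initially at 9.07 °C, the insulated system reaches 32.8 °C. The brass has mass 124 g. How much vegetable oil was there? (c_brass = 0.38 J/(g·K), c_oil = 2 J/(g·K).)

m ≈ 200 g

Energy conservation, ΣQ = 0:
124×0.38×(32.8 − 234) + m×2×(32.8 − 9.07) = 0
47.46 m = 9480.5
m = 9480.5/47.46 ≈ 199.8 g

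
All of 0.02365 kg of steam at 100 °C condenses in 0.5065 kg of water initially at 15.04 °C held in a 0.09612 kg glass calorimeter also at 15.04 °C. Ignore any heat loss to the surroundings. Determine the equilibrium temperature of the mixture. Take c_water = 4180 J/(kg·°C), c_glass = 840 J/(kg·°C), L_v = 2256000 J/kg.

T_f ≈ 41.9 °C

Energy balance with sensible and latent terms:
steam→water at 100 °C releases m L_v = 0.02365×2256000 = 53354
  condensate cools 100→T: 0.02365×4180×(T − 100) = 98.86(T − 100)
  original water: 2117.2(T − 15.04)
  cup: 80.74(T − 15.04)
2296.8 T = 53354 + 9885.7 + 33057 = 96297
T ≈ 41.93 °C, under the boiling point, so the assumption holds.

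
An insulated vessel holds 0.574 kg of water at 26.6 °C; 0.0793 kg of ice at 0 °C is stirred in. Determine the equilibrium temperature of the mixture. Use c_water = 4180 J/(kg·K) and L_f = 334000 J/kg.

Conservation of energy gives ΣQ = 0:
fusion: m_ice L_f = 0.0793×334000 = 26486; warm the meltwater: 331.47 T; water: 2399.3(T − 26.6)
2730.8 T = 63822 − 26486 = 37336
T ≈ 13.67 °C. Since T > 0 °C, the all-ice-melts assumption holds.

T_f ≈ 13.7 °C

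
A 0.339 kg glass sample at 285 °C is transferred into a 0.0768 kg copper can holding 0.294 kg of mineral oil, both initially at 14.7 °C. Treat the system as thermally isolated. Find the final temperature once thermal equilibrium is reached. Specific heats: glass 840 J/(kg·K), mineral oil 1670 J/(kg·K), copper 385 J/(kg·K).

Net heat exchanged in the isolated system is zero:
0.339*840*(T − 285) + 0.294*1670*(T − 14.7) + 0.0768*385*(T − 14.7) = 0
284.76(T − 285) + 490.98(T − 14.7) + 29.57(T − 14.7) = 0
805.31 T = 88809
T = 88809 / 805.31 = 110 °C

T_f ≈ 110.3 °C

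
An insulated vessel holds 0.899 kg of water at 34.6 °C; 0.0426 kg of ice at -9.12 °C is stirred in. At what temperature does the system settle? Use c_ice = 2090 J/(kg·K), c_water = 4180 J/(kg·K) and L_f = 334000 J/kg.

Energy conservation, ΣQ = 0:
warm ice to 0 °C: 0.0426×2090×(0 − (-9.12)) = 811.99
  latent heat to melt: 0.0426×334000 = 14228
  warm the meltwater: 178.07 T
  water cools: 0.899×4180×(T − 34.6) = 3757.8(T − 34.6)
3935.9 T = 130021 − 15040 = 114980
T ≈ 29.21 °C. Since T > 0 °C, the all-ice-melts assumption holds.

T_f ≈ 29.2 °C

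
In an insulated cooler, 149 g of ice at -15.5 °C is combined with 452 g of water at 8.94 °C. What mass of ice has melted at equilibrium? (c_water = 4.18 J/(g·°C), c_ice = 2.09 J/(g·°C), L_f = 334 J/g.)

m_melted ≈ 36.1 g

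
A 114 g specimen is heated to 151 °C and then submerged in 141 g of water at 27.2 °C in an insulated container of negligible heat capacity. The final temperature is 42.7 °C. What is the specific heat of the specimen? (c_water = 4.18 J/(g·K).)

c ≈ 0.74 J/(g·K)

Let T be the final temperature. ΣQ_i = 0:
114·c·(42.7 − 151) + 141·4.18·(42.7 − 27.2) = 0
-12346 c = -9135.4
c = -9135.4/-12346 ≈ 0.7399 J/(g·K)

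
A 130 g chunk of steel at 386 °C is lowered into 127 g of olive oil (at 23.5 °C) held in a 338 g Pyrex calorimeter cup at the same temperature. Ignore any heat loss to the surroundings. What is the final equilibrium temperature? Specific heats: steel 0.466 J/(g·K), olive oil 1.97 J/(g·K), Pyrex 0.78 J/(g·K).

T_f ≈ 61.7 °C

T_f is the heat-capacity-weighted average of the initial temperatures:
T_f = (60.58*386 + 250.19*23.5 + 263.64*23.5) / (60.58 + 250.19 + 263.64)
    = 35459 / 574.41 ≈ 61.73 °C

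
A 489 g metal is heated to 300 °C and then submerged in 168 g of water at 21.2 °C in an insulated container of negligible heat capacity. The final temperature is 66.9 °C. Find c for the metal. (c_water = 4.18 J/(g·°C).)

c ≈ 0.282 J/(g·°C)

Net heat exchanged in the isolated system is zero:
489×c×(66.9 − 300) + 168×4.18×(66.9 − 21.2) = 0
-113986 c = -32092
c = -32092/-113986 ≈ 0.2815 J/(g·°C)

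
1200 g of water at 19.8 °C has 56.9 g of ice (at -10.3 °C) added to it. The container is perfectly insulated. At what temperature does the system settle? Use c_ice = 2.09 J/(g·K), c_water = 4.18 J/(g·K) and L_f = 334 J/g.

Taking heat into each body as positive, Σ m c ΔT = 0:
ice -10.3→0 °C: 56.9×2.09×10.3 = 1224.9; fusion: m_ice L_f = 56.9×334 = 19005; warm the meltwater: 237.84 T; water: 5016(T − 19.8)
5253.8 T = 99317 − 20229 = 79087
T ≈ 15.05 °C. Since T > 0 °C, the all-ice-melts assumption holds.

T_f ≈ 15.1 °C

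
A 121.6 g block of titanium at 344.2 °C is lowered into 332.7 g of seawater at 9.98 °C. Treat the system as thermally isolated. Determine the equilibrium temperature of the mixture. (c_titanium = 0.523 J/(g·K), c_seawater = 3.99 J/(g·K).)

T_f ≈ 25.3 °C

Heat gained plus heat lost sum to zero:
121.6·0.523·(T − 344.2) + 332.7·3.99·(T − 9.98) = 0
(63.6 + 1327.5) T = 63.6·344.2 + 1327.5·9.98
T = 35138/1391.1 ≈ 25.26 °C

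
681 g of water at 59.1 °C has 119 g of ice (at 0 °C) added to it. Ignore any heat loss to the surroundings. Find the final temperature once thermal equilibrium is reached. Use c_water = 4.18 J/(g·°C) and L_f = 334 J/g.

T_f ≈ 38.4 °C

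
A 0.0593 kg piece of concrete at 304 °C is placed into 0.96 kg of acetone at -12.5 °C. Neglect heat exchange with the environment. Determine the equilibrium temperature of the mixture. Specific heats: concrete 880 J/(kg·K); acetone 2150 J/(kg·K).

T_f ≈ -4.7 °C

T_f = Σ m_i c_i T_i / Σ m_i c_i:
T_f = (52.18*304 + 2064*(-12.5)) / (52.18 + 2064)
    = -9936.1 / 2116.2 ≈ -4.70 °C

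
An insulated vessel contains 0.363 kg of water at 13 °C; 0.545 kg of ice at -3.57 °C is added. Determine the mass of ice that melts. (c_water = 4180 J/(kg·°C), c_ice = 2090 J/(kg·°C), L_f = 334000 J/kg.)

m_melted ≈ 0.0469 kg

Cooling the water to 0 °C releases 0.363×4180×13 = 19725 J.
Of that, 0.545×2090×3.57 = 4066.4 J goes to bring the ice to 0 °C, leaving 15659 J.
To melt every bit of ice: 0.545×334000 = 182030 J.
Since 15659 < 182030 J, not all the ice melts; equilibrium is at 0 °C.
Mass melted = 15659/334000 ≈ 0.04688 kg.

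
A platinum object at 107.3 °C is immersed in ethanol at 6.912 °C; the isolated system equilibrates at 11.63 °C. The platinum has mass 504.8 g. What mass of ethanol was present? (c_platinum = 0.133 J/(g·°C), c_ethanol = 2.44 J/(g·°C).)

Heat lost by the platinum = heat gained by the ethanol:
504.8·0.133·(107.3 − 11.63) = m·2.44·(11.63 − 6.912)
11.51 m = 6423.1  ⇒  m ≈ 558 g

m ≈ 558 g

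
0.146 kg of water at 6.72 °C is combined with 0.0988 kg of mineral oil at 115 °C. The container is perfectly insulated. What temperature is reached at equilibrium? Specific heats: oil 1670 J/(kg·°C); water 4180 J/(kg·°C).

T_f ≈ 29.8 °C

Conservation of energy gives ΣQ = 0:
0.0988*1670*(T − 115) + 0.146*4180*(T − 6.72) = 0
165(T − 115) + 610.28(T − 6.72) = 0
(165 + 610.28) T = 165*115 + 610.28*6.72
T = 23076/775.28 ≈ 29.76 °C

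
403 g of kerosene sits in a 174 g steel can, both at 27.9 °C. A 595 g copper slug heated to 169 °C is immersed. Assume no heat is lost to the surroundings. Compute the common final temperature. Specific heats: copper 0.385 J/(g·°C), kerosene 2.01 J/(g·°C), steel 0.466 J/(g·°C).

Taking heat into each body as positive, Σ m c ΔT = 0:
595*0.385*(T − 169) + 403*2.01*(T − 27.9) + 174*0.466*(T − 27.9) = 0
1120.2 T = 63576
T = 63576 / 1120.2 = 56.8 °C

T_f ≈ 56.8 °C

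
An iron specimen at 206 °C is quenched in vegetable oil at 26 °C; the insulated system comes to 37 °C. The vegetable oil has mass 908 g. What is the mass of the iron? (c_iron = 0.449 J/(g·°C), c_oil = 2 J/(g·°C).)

Taking heat into each body as positive, Σ m c ΔT = 0:
m×0.449×(37 − 206) + 908×2×(37 − 26) = 0
-75.88 m = -19976
m = -19976/-75.88 ≈ 263.3 g

m ≈ 263 g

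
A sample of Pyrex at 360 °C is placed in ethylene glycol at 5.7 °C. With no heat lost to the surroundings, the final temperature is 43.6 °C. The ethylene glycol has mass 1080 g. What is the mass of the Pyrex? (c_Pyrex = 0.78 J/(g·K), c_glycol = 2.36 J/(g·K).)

m ≈ 391 g

Heat lost by the Pyrex = heat gained by the glycol:
m×0.78×(360 − 43.6) = 1080×2.36×(43.6 − 5.7)
246.79 m = 96600  ⇒  m ≈ 391.4 g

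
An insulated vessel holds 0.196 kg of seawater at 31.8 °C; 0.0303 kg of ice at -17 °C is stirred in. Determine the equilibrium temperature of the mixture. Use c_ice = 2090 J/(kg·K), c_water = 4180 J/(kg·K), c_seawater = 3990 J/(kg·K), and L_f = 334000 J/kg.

Conservation of energy gives ΣQ = 0:
ice -17→0 °C: 0.0303·2090·17 = 1076.6
  latent heat to melt: 0.0303·334000 = 10120
  warm the meltwater: 126.65 T
  seawater: 782.04(T − 31.8)
908.69 T = 24869 − 11197 = 13672
T ≈ 15.05 °C. Since T > 0 °C, the all-ice-melts assumption holds.

T_f ≈ 15.0 °C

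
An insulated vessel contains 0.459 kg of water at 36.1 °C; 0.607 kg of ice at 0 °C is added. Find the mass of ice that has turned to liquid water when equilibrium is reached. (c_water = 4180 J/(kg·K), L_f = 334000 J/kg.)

m_melted ≈ 0.207 kg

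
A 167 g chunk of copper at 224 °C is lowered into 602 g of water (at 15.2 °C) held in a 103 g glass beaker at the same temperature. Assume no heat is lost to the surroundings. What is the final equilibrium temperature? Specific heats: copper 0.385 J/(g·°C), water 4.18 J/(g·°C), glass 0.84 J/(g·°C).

T_f ≈ 20.2 °C

Conservation of energy gives ΣQ = 0:
167*0.385*(T − 224) + 602*4.18*(T − 15.2) + 103*0.84*(T − 15.2) = 0
64.3(T − 224) + 2516.4(T − 15.2) + 86.52(T − 15.2) = 0
2667.2 T = 53966
T ≈ 20.23 °C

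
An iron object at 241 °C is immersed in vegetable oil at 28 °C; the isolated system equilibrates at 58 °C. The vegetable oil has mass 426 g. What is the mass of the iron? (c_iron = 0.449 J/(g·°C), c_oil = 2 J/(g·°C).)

m ≈ 311 g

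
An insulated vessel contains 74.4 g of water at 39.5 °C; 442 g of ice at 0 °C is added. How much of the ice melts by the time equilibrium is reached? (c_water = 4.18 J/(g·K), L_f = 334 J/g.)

m_melted ≈ 36.8 g

Heat available from the water dropping to 0 °C: 74.4×4.18×39.5 = 12284 J.
To melt every bit of ice: 442×334 = 147628 J.
Since 12284 < 147628 J, not all the ice melts; equilibrium is at 0 °C.
m_melted×334 = 12284  ⇒  m_melted ≈ 36.78 g.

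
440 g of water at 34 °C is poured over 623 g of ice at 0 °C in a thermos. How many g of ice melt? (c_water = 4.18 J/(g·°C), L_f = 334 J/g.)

m_melted ≈ 187 g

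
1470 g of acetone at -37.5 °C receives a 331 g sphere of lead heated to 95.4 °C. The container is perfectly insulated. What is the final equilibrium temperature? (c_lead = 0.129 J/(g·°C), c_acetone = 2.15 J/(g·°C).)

T_f ≈ -35.7 °C

With ΣQ=0 the equilibrium temperature is the m·c-weighted mean:
T_f = (42.7·95.4 + 3160.5·(-37.5)) / (42.7 + 3160.5)
    = -114445 / 3203.2 ≈ -35.73 °C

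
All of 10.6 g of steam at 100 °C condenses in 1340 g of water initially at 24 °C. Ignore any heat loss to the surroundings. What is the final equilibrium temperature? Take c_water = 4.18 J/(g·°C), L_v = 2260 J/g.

T_f ≈ 28.8 °C

Net heat exchanged in the isolated system is zero:
steam→water at 100 °C releases m L_v = 10.6·2260 = 23956; condensate cools 100→T: 10.6·4.18·(T − 100) = 44.31(T − 100); water warms: 1340·4.18·(T − 24) = 5601.2(T − 24)
5645.5 T = 23956 + 4430.8 + 134429 = 162816
T ≈ 28.84 °C (< 100 °C, so full condensation is consistent).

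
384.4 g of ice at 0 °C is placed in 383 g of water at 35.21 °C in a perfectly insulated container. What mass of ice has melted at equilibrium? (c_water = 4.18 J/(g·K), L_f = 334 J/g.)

m_melted ≈ 169 g

Water can give up m c ΔT = 383×4.18×35.21 = 56369 J before reaching 0 °C.
To melt every bit of ice: 384.4×334 = 128390 J.
That's not enough to melt it all — equilibrium is at 0 °C with ice remaining.
m_melt = 56369 / L_f = 168.8 g.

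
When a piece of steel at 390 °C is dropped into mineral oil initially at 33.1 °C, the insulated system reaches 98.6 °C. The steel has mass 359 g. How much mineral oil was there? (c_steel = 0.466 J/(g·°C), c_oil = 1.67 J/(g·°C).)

Taking heat into each body as positive, Σ m c ΔT = 0:
359×0.466×(98.6 − 390) + m×1.67×(98.6 − 33.1) = 0
109.38 m = 48749
m = 48749/109.38 ≈ 445.7 g

m ≈ 446 g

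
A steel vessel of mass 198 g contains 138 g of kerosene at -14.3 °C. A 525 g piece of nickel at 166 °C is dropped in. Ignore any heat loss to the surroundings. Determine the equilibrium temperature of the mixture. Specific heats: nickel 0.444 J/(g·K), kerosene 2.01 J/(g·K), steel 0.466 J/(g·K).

Conservation of energy gives ΣQ = 0:
525*0.444*(T − 166) + 138*2.01*(T − (-14.3)) + 198*0.466*(T − (-14.3)) = 0
602.75 T = 33409
T = 33409/602.75 ≈ 55.43 °C

T_f ≈ 55.4 °C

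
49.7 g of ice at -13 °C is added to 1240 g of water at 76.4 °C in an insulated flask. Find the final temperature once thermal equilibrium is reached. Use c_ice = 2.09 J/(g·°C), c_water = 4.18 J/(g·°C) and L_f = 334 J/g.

T_f ≈ 70.1 °C

Taking heat into each body as positive, Σ m c ΔT = 0:
ice -13→0 °C: 49.7×2.09×13 = 1350.3; fusion: m_ice L_f = 49.7×334 = 16600; meltwater 0→T: 49.7×4.18×T = 207.75 T; water: 5183.2(T − 76.4)
5390.9 T = 395996 − 17950 = 378046
T ≈ 70.13 °C (positive, so assuming full melt was valid).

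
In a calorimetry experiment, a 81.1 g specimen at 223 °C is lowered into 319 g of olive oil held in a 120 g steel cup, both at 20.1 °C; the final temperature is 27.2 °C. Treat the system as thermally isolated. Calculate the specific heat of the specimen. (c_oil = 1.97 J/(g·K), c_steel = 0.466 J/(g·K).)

Setting the total heat transfer to zero:
81.1·c·(27.2 − 223) + 319·1.97·(27.2 − 20.1) + 120·0.466·(27.2 − 20.1) = 0
-15879 c = -4858.9
c = -4858.9/-15879 ≈ 0.306 J/(g·K)

c ≈ 0.306 J/(g·K)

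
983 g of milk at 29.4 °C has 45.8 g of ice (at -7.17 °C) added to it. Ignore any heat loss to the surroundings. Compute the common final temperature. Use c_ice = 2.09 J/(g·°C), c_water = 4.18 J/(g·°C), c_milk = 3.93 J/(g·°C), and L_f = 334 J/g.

Heat gained plus heat lost sum to zero:
ice -7.17→0 °C: 45.8·2.09·7.17 = 686.33; melt ice: 45.8·334 = 15297; meltwater 0→T: 45.8·4.18·T = 191.44 T; milk cools: 983·3.93·(T − 29.4) = 3863.2(T − 29.4)
4054.6 T = 113578 − 15984 = 97594
T ≈ 24.07 °C (positive, so assuming full melt was valid).

T_f ≈ 24.1 °C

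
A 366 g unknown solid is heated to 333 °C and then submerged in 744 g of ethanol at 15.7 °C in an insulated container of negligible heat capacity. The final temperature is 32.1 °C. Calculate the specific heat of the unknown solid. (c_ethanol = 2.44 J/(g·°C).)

c ≈ 0.27 J/(g·°C)

m_s c (T_s − T_f) = m_ethanol c_ethanol (T_f − T_0):
366×c×(333 − 32.1) = 744×2.44×(32.1 − 15.7)
110129 c = 29772  ⇒  c ≈ 0.2703 J/(g·°C)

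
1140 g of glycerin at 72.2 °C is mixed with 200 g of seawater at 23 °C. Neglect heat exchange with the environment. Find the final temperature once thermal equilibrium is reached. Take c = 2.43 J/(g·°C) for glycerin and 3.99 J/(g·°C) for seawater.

T_f is the heat-capacity-weighted average of the initial temperatures:
T_f = (2770.2*72.2 + 798*23) / (2770.2 + 798)
    = 218362 / 3568.2 ≈ 61.20 °C

T_f ≈ 61.2 °C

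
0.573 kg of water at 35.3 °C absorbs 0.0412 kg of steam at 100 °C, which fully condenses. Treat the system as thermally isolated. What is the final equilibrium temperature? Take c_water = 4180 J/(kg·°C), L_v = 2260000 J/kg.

T_f ≈ 75.9 °C

Sum of m c ΔT and latent-heat terms is zero:
steam→water at 100 °C releases m L_v = 0.0412×2260000 = 93112; condensate cools 100→T: 0.0412×4180×(T − 100) = 172.22(T − 100); original water: 2395.1(T − 35.3)
2567.4 T = 93112 + 17222 + 84548 = 194882
T ≈ 75.91 °C — below 100 °C, confirming all the steam condensed.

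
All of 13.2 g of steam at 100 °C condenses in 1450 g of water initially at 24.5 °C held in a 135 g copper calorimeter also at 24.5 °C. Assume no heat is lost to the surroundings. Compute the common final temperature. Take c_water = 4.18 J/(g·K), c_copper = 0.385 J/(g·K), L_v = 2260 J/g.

T_f ≈ 30.0 °C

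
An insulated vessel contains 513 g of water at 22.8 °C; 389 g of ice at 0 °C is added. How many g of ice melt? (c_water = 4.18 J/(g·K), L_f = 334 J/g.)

m_melted ≈ 146 g

Heat available from the water dropping to 0 °C: 513·4.18·22.8 = 48891 J.
To melt every bit of ice: 389·334 = 129926 J.
Since 48891 < 129926 J, not all the ice melts; equilibrium is at 0 °C.
Mass melted = 48891/334 ≈ 146.4 g.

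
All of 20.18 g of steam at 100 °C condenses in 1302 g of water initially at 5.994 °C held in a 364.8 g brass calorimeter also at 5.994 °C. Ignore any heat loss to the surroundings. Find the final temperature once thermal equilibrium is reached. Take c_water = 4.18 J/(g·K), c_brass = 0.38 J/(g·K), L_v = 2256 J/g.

Energy balance with sensible and latent terms:
condense steam: −20.18·2256 = −45526
  condensate cools 100→T: 20.18·4.18·(T − 100) = 84.35(T − 100)
  original water: 5442.4(T − 5.994)
  brass cup: 364.8·0.38·(T − 5.994) = 138.62(T − 5.994)
5665.3 T = 45526 + 8435.2 + 33452 = 87414
T ≈ 15.43 °C (< 100 °C, so full condensation is consistent).

T_f ≈ 15.4 °C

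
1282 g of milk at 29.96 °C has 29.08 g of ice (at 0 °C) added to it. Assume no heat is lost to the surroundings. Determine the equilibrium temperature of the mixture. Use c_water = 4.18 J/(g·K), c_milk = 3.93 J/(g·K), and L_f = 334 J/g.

Energy conservation, ΣQ = 0:
latent heat to melt: 29.08×334 = 9712.7; warm the meltwater: 121.55 T; milk cools: 1282×3.93×(T − 29.96) = 5038.3(T − 29.96)
5159.8 T = 150946 − 9712.7 = 141234
T ≈ 27.37 °C — above 0 °C, consistent with complete melting.

T_f ≈ 27.4 °C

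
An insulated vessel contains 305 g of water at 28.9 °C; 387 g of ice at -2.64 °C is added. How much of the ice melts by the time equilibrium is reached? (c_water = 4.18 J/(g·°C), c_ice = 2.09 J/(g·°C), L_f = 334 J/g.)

m_melted ≈ 104 g

Cooling the water to 0 °C releases 305·4.18·28.9 = 36845 J.
Warming the ice to 0 °C takes 387·2.09·2.64 = 2135.3 J, leaving 34709 J for melting.
To melt every bit of ice: 387·334 = 129258 J.
That's not enough to melt it all — equilibrium is at 0 °C with ice remaining.
m_melt = 34709 / L_f = 103.9 g.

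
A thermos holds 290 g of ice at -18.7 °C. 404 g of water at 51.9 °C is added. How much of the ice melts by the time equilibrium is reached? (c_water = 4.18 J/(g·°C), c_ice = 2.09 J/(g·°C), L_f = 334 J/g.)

Cooling the water to 0 °C releases 404×4.18×51.9 = 87645 J.
Warming the ice to 0 °C takes 290×2.09×18.7 = 11334 J, leaving 76310 J for melting.
Fully melting the ice requires m_ice L_f = 290×334 = 96860 J.
Since 76310 < 96860 J, not all the ice melts; equilibrium is at 0 °C.
Mass melted = 76310/334 ≈ 228.5 g.

m_melted ≈ 228 g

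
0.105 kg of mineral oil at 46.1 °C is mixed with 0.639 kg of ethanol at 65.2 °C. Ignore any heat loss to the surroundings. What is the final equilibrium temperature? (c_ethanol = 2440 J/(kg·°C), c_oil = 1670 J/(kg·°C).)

Heat lost by the ethanol equals heat gained by the oil:
0.639×2440×(65.2 − T) = 0.105×1670×(T − 46.1)
1559.2(65.2 − T) = 175.35(T − 46.1)
1734.5 T = 109741  ⇒  T ≈ 63.27 °C

T_f ≈ 63.3 °C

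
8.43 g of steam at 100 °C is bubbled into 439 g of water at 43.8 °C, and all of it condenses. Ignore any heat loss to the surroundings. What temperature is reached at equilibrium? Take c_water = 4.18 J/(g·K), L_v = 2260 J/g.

T_f ≈ 55.0 °C

Net heat exchanged in the isolated system is zero:
condense steam: −8.43×2260 = −19052
  condensed water 100 °C→T: 35.24(T − 100)
  original water: 1835(T − 43.8)
1870.3 T = 19052 + 3523.7 + 80374 = 102949
T ≈ 55.05 °C — below 100 °C, confirming all the steam condensed.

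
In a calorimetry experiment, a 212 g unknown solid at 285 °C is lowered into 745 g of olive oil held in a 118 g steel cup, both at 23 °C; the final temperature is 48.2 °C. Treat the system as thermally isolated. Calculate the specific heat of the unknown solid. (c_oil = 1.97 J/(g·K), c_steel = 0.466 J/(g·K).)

Energy conservation, ΣQ = 0:
212×c×(48.2 − 285) + 745×1.97×(48.2 − 23) + 118×0.466×(48.2 − 23) = 0
-50202 c = -38370
c = -38370/-50202 ≈ 0.7643 J/(g·K)

c ≈ 0.764 J/(g·K)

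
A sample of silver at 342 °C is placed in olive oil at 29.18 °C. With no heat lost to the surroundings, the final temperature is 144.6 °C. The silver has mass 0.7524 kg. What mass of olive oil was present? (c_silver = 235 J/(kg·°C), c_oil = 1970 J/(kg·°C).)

m ≈ 0.154 kg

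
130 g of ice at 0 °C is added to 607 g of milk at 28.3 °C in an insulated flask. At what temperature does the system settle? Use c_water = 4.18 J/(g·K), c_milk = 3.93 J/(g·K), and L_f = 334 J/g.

Energy conservation, ΣQ = 0:
melt ice: 130×334 = 43420
  meltwater 0→T: 130×4.18×T = 543.4 T
  milk cools: 607×3.93×(T − 28.3) = 2385.5(T − 28.3)
2928.9 T = 67510 − 43420 = 24090
T ≈ 8.22 °C — above 0 °C, consistent with complete melting.

T_f ≈ 8.2 °C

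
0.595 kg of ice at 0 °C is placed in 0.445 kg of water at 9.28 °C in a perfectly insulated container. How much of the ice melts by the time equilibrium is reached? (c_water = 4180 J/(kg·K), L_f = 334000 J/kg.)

m_melted ≈ 0.0517 kg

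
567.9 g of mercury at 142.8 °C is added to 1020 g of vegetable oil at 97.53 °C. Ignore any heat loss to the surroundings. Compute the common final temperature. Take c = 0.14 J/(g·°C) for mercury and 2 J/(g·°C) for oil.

Net heat exchanged in the isolated system is zero:
567.9×0.14×(T − 142.8) + 1020×2×(T − 97.53) = 0
(79.51 + 2040) T = 79.51×142.8 + 2040×97.53
T ≈ 99.23 °C

T_f ≈ 99.2 °C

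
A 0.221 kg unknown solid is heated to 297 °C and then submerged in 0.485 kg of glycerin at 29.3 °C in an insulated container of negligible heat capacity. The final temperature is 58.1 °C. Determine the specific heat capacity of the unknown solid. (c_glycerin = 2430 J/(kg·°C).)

c ≈ 643 J/(kg·°C)

m_s c (T_s − T_f) = m_glycerin c_glycerin (T_f − T_0):
0.221·c·(297 − 58.1) = 0.485·2430·(58.1 − 29.3)
52.8 c = 33942  ⇒  c ≈ 642.9 J/(kg·°C)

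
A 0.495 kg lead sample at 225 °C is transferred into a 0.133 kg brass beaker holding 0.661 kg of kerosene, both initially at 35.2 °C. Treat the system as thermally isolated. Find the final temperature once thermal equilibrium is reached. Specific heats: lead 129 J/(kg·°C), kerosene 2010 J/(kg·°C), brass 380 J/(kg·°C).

T_f ≈ 43.6 °C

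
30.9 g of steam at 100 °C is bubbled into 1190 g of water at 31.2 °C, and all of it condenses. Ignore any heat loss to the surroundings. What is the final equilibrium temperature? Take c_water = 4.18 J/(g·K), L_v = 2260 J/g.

T_f ≈ 46.6 °C

Net heat exchanged in the isolated system is zero:
steam→water at 100 °C releases m L_v = 30.9×2260 = 69834
  condensate cools 100→T: 30.9×4.18×(T − 100) = 129.16(T − 100)
  water warms: 1190×4.18×(T − 31.2) = 4974.2(T − 31.2)
5103.4 T = 69834 + 12916 + 155195 = 237945
T ≈ 46.63 °C (< 100 °C, so full condensation is consistent).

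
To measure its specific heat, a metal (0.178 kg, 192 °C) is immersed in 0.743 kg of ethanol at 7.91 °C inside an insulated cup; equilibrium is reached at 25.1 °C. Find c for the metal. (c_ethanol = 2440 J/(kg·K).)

Heat lost by the metal = heat gained by the ethanol:
0.178·c·(192 − 25.1) = 0.743·2440·(25.1 − 7.91)
29.71 c = 31164  ⇒  c ≈ 1049 J/(kg·K)

c ≈ 1050 J/(kg·K)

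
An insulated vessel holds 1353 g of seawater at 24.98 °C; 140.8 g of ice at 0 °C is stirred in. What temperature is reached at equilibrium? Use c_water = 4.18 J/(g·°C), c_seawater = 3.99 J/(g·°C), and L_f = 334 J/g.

T_f ≈ 14.7 °C

Energy balance with sensible and latent terms:
melt ice: 140.8×334 = 47027; meltwater 0→T: 140.8×4.18×T = 588.54 T; seawater: 5398.5(T − 24.98)
5987 T = 134854 − 47027 = 87827
T ≈ 14.67 °C — above 0 °C, consistent with complete melting.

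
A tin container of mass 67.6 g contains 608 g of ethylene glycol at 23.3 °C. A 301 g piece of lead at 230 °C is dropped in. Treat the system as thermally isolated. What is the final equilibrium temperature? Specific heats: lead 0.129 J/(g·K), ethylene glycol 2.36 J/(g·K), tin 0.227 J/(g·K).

T_f is the heat-capacity-weighted average of the initial temperatures:
T_f = (38.83*230 + 1434.9*23.3 + 15.35*23.3) / (38.83 + 1434.9 + 15.35)
    = 42721 / 1489.1 ≈ 28.69 °C

T_f ≈ 28.7 °C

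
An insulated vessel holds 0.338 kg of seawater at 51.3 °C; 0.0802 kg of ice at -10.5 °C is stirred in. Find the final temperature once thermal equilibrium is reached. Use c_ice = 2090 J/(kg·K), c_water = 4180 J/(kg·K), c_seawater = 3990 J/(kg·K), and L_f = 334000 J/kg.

T_f ≈ 24.1 °C

Net heat exchanged in the isolated system is zero:
warm ice to 0 °C: 0.0802·2090·(0 − (-10.5)) = 1760
  latent heat to melt: 0.0802·334000 = 26787
  warm the meltwater: 335.24 T
  seawater cools: 0.338·3990·(T − 51.3) = 1348.6(T − 51.3)
1683.9 T = 69184 − 28547 = 40637
T ≈ 24.13 °C (positive, so assuming full melt was valid).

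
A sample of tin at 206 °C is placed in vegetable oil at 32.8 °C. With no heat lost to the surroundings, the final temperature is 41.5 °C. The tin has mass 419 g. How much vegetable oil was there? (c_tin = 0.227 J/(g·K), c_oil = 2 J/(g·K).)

Taking heat into each body as positive, Σ m c ΔT = 0:
419×0.227×(41.5 − 206) + m×2×(41.5 − 32.8) = 0
17.4 m = 15646
m = 15646/17.4 ≈ 899.2 g

m ≈ 899 g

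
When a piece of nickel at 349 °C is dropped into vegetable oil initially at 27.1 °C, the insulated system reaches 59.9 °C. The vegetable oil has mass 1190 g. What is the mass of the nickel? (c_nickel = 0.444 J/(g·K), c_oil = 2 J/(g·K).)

Heat gained plus heat lost sum to zero:
m×0.444×(59.9 − 349) + 1190×2×(59.9 − 27.1) = 0
-128.36 m = -78064
m = -78064/-128.36 ≈ 608.2 g

m ≈ 608 g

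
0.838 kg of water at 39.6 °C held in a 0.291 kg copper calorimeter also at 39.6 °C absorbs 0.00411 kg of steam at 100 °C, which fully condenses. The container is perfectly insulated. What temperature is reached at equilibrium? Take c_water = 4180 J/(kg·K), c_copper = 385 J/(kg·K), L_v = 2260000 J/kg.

Taking heat into each body as positive, Σ m c ΔT = 0:
latent heat released on condensation: 0.00411·2260000 = 9288.6
  condensate cools 100→T: 0.00411·4180·(T − 100) = 17.18(T − 100)
  original water: 3502.8(T − 39.6)
  cup: 112.03(T − 39.6)
3632.1 T = 9288.6 + 1718 + 143149 = 154156
T ≈ 42.44 °C, under the boiling point, so the assumption holds.

T_f ≈ 42.4 °C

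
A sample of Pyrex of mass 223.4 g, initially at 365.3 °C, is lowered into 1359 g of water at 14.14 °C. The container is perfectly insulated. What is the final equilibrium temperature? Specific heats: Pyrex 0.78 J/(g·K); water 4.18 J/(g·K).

Net heat exchanged in the isolated system is zero:
223.4*0.78*(T − 365.3) + 1359*4.18*(T − 14.14) = 0
5854.9 T = 143978
T = 143978/5854.9 ≈ 24.59 °C

T_f ≈ 24.6 °C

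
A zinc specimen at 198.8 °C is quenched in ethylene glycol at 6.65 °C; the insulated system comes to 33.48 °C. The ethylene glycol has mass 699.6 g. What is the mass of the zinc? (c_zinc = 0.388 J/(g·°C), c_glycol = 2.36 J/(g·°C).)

Taking heat into each body as positive, Σ m c ΔT = 0:
m×0.388×(33.48 − 198.8) + 699.6×2.36×(33.48 − 6.65) = 0
-64.14 m = -44298
m = -44298/-64.14 ≈ 690.6 g

m ≈ 691 g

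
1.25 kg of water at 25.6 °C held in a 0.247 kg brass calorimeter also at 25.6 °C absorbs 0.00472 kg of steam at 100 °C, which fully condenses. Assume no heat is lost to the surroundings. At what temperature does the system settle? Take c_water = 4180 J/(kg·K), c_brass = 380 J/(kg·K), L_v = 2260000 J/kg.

Conservation of energy gives ΣQ = 0:
condense steam: −0.00472×2260000 = −10667
  condensate cools 100→T: 0.00472×4180×(T − 100) = 19.73(T − 100)
  original water: 5225(T − 25.6)
  brass cup: 0.247×380×(T − 25.6) = 93.86(T − 25.6)
5338.6 T = 10667 + 1973 + 136163 = 148803
T ≈ 27.87 °C — below 100 °C, confirming all the steam condensed.

T_f ≈ 27.9 °C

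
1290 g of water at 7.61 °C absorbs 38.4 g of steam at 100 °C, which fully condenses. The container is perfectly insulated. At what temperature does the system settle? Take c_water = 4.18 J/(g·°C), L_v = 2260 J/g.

Taking heat into each body as positive, Σ m c ΔT = 0:
condense steam: −38.4×2260 = −86784; condensate cools 100→T: 38.4×4.18×(T − 100) = 160.51(T − 100); water warms: 1290×4.18×(T − 7.61) = 5392.2(T − 7.61)
5552.7 T = 86784 + 16051 + 41035 = 143870
T ≈ 25.91 °C — below 100 °C, confirming all the steam condensed.

T_f ≈ 25.9 °C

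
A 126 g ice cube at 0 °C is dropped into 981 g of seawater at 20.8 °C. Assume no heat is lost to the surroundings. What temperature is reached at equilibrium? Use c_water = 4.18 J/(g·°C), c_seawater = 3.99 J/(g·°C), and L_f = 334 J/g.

Conservation of energy gives ΣQ = 0:
fusion: m_ice L_f = 126×334 = 42084; meltwater 0→T: 126×4.18×T = 526.68 T; seawater: 3914.2(T − 20.8)
4440.9 T = 81415 − 42084 = 39331
T ≈ 8.86 °C (positive, so assuming full melt was valid).

T_f ≈ 8.9 °C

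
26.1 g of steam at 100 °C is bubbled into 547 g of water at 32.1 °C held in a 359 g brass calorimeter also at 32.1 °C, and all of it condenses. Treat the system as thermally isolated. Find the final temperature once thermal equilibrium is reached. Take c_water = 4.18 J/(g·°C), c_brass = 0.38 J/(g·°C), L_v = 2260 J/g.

T_f ≈ 58.3 °C

Taking heat into each body as positive, Σ m c ΔT = 0:
condense steam: −26.1×2260 = −58986; condensate cools 100→T: 26.1×4.18×(T − 100) = 109.1(T − 100); water warms: 547×4.18×(T − 32.1) = 2286.5(T − 32.1); cup: 136.42(T − 32.1)
2532 T = 58986 + 10910 + 77774 = 147670
T ≈ 58.32 °C (< 100 °C, so full condensation is consistent).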